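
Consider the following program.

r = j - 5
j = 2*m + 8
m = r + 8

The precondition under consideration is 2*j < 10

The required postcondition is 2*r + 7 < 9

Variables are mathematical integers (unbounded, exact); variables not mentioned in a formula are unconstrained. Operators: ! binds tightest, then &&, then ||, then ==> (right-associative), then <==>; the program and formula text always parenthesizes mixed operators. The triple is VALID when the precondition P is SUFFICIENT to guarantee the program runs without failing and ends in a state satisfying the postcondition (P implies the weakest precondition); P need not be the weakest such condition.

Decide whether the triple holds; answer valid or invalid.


Working backward. After the program, the postcondition 2*r + 7 < 9 must hold; in canonical form it is 2*r < 2.
Before m := r + 8: 2*r < 2
Before j := 2*m + 8: 2*r < 2
Before r := j - 5: 2*j < 12
The weakest precondition is 2*j < 12.
Check whether 2*j < 10 implies it.
Every state satisfying the precondition satisfies the weakest precondition: the implication holds.
Answer: valid


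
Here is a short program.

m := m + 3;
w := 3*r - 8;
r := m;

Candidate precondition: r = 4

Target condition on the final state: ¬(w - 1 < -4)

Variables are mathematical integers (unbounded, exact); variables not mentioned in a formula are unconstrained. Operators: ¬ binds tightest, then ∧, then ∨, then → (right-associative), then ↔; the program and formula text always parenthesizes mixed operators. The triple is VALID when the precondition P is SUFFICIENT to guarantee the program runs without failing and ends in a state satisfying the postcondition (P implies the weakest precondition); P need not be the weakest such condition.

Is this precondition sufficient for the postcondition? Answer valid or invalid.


Working backward. After the program, the postcondition ¬(w - 1 < -4) must hold; in canonical form it is ¬(w < -3).
Before r := m: ¬(w < -3)
Before w := 3*r - 8: ¬(3*r < 5)
Before m := m + 3: ¬(3*r < 5)
The weakest precondition is ¬(3*r < 5).
Check whether r = 4 implies it.
Every state satisfying the precondition satisfies the weakest precondition: the implication holds.
Answer: valid


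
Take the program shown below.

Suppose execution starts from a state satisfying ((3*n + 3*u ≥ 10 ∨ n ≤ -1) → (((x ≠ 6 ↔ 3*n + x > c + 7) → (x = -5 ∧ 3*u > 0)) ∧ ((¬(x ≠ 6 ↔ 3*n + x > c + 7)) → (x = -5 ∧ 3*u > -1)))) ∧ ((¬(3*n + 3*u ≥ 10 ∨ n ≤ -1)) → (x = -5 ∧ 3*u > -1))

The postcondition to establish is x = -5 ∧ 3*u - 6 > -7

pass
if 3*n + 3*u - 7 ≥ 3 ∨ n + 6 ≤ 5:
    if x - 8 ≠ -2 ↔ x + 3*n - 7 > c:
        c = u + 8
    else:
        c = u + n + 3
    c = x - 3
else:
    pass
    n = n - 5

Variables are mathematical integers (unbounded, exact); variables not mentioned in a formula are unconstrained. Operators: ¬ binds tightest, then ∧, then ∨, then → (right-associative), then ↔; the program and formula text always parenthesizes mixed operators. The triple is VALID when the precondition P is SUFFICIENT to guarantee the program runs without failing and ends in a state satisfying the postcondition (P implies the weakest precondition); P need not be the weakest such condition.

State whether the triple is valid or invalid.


Working backward. After the program, the postcondition x = -5 ∧ 3*u - 6 > -7 must hold; in canonical form it is x = -5 ∧ 3*u > -1.
Then branch requires ((x ≠ 6 ↔ 3*n + x > c + 7) → (x = -5 ∧ 3*u > -1)) ∧ ((¬(x ≠ 6 ↔ 3*n + x > c + 7)) → (x = -5 ∧ 3*u > -1)); else branch requires x = -5 ∧ 3*u > -1.
Before the if: ((3*n + 3*u ≥ 10 ∨ n ≤ -1) → (((x ≠ 6 ↔ 3*n + x > c + 7) → (x = -5 ∧ 3*u > -1)) ∧ ((¬(x ≠ 6 ↔ 3*n + x > c + 7)) → (x = -5 ∧ 3*u > -1)))) ∧ ((¬(3*n + 3*u ≥ 10 ∨ n ≤ -1)) → (x = -5 ∧ 3*u > -1))
Before skip: ((3*n + 3*u ≥ 10 ∨ n ≤ -1) → (((x ≠ 6 ↔ 3*n + x > c + 7) → (x = -5 ∧ 3*u > -1)) ∧ ((¬(x ≠ 6 ↔ 3*n + x > c + 7)) → (x = -5 ∧ 3*u > -1)))) ∧ ((¬(3*n + 3*u ≥ 10 ∨ n ≤ -1)) → (x = -5 ∧ 3*u > -1))
The weakest precondition is ((3*n + 3*u ≥ 10 ∨ n ≤ -1) → (((x ≠ 6 ↔ 3*n + x > c + 7) → (x = -5 ∧ 3*u > -1)) ∧ ((¬(x ≠ 6 ↔ 3*n + x > c + 7)) → (x = -5 ∧ 3*u > -1)))) ∧ ((¬(3*n + 3*u ≥ 10 ∨ n ≤ -1)) → (x = -5 ∧ 3*u > -1)).
Check whether ((3*n + 3*u ≥ 10 ∨ n ≤ -1) → (((x ≠ 6 ↔ 3*n + x > c + 7) → (x = -5 ∧ 3*u > 0)) ∧ ((¬(x ≠ 6 ↔ 3*n + x > c + 7)) → (x = -5 ∧ 3*u > -1)))) ∧ ((¬(3*n + 3*u ≥ 10 ∨ n ≤ -1)) → (x = -5 ∧ 3*u > -1)) implies it.
Every state satisfying the precondition satisfies the weakest precondition: the implication holds.
Answer: valid


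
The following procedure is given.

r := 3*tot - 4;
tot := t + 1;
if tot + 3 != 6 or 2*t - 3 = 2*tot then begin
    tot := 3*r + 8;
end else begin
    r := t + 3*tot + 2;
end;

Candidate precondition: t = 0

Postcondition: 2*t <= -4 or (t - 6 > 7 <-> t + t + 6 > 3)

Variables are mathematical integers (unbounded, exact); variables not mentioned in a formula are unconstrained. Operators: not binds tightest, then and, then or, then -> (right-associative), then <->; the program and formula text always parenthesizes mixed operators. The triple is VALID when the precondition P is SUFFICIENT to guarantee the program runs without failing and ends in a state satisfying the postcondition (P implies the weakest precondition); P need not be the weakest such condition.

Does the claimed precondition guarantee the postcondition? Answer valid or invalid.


Working backward. After the program, the postcondition 2*t <= -4 or (t - 6 > 7 <-> t + t + 6 > 3) must hold; in canonical form it is 2*t <= -4 or (t > 13 <-> 2*t > -3).
Then branch requires 2*t <= -4 or (t > 13 <-> 2*t > -3); else branch requires 2*t <= -4 or (t > 13 <-> 2*t > -3).
Before the if: ((tot != 3 or 2*t = 2*tot + 3) -> (2*t <= -4 or (t > 13 <-> 2*t > -3))) and ((not (tot != 3 or 2*t = 2*tot + 3)) -> (2*t <= -4 or (t > 13 <-> 2*t > -3)))
Before tot := t + 1: (t != 2 -> (2*t <= -4 or (t > 13 <-> 2*t > -3))) and ((not (t != 2)) -> (2*t <= -4 or (t > 13 <-> 2*t > -3)))
Before r := 3*tot - 4: (t != 2 -> (2*t <= -4 or (t > 13 <-> 2*t > -3))) and ((not (t != 2)) -> (2*t <= -4 or (t > 13 <-> 2*t > -3)))
The weakest precondition is (t != 2 -> (2*t <= -4 or (t > 13 <-> 2*t > -3))) and ((not (t != 2)) -> (2*t <= -4 or (t > 13 <-> 2*t > -3))).
Check whether t = 0 implies it.
Countermodel: at the initial state t = 0, the precondition holds but the weakest precondition fails.
Answer: invalid


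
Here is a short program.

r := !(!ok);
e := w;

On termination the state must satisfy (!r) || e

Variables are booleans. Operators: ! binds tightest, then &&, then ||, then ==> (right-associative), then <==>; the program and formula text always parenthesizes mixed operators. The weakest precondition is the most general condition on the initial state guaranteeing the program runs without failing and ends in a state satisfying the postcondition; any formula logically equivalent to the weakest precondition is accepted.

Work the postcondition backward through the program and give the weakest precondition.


Working backward. After the program, (!r) || e must hold.
Before e := w: (!r) || w
Before r := !(!ok): (!ok) || w
Answer: WP = (!ok) || w


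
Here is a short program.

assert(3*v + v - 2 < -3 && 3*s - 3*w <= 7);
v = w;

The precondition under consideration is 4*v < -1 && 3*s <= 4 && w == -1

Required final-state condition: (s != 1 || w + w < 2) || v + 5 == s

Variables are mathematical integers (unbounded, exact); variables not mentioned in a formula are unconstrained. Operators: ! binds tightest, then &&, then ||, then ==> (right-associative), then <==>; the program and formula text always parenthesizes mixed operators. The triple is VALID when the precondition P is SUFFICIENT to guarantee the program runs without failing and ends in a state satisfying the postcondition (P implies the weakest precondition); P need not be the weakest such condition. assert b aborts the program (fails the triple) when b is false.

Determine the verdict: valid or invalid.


Working backward. After the program, the postcondition (s != 1 || w + w < 2) || v + 5 == s must hold; in canonical form it is s != 1 || 2*w < 2 || v == s - 5.
Before v := w: s != 1 || 2*w < 2 || w == s - 5
Before assert 3*v + v - 2 < -3 && 3*s - 3*w <= 7: 4*v < -1 && 3*s <= 3*w + 7 && (s != 1 || 2*w < 2 || w == s - 5)
The weakest precondition is 4*v < -1 && 3*s <= 3*w + 7 && (s != 1 || 2*w < 2 || w == s - 5).
Check whether 4*v < -1 && 3*s <= 4 && w == -1 implies it.
Every state satisfying the precondition satisfies the weakest precondition: the implication holds.
Answer: valid


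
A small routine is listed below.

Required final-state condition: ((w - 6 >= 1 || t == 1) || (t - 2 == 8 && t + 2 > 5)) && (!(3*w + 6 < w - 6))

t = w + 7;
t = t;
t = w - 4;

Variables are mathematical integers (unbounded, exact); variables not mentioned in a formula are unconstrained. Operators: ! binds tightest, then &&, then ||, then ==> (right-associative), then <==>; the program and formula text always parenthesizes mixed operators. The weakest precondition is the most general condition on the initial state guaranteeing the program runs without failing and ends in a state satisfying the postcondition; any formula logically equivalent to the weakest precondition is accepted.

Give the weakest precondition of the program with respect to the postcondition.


Working backward. After the program, the postcondition ((w - 6 >= 1 || t == 1) || (t - 2 == 8 && t + 2 > 5)) && (!(3*w + 6 < w - 6)) must hold; in canonical form it is (w >= 7 || t == 1 || (t == 10 && t > 3)) && (!(2*w < -12)).
Before t := w - 4: (w >= 7 || w == 5 || (w == 14 && w > 7)) && (!(2*w < -12))
Before t := t: (w >= 7 || w == 5 || (w == 14 && w > 7)) && (!(2*w < -12))
Before t := w + 7: (w >= 7 || w == 5 || (w == 14 && w > 7)) && (!(2*w < -12))
Answer: WP = (w >= 7 || w == 5 || (w == 14 && w > 7)) && (!(2*w < -12))


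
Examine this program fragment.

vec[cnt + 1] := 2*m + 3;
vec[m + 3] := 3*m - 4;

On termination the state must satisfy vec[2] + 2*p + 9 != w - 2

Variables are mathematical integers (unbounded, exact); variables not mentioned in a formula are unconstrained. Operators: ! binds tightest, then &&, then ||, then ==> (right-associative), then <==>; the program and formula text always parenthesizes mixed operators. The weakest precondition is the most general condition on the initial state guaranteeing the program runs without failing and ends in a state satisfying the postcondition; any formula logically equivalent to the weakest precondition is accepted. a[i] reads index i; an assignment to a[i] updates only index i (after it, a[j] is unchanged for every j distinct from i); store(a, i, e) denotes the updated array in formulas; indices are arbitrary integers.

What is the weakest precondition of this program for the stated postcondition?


Working backward. After the program, the postcondition vec[2] + 2*p + 9 != w - 2 must hold; in canonical form it is vec[2] + 2*p != w - 11.
Before vec[m + 3] := 3*m - 4: store(vec, m + 3, 3*m - 4)[2] + 2*p != w - 11
Before vec[cnt + 1] := 2*m + 3: store(store(vec, cnt + 1, 2*m + 3), m + 3, 3*m - 4)[2] + 2*p != w - 11
Answer: WP = store(store(vec, cnt + 1, 2*m + 3), m + 3, 3*m - 4)[2] + 2*p != w - 11


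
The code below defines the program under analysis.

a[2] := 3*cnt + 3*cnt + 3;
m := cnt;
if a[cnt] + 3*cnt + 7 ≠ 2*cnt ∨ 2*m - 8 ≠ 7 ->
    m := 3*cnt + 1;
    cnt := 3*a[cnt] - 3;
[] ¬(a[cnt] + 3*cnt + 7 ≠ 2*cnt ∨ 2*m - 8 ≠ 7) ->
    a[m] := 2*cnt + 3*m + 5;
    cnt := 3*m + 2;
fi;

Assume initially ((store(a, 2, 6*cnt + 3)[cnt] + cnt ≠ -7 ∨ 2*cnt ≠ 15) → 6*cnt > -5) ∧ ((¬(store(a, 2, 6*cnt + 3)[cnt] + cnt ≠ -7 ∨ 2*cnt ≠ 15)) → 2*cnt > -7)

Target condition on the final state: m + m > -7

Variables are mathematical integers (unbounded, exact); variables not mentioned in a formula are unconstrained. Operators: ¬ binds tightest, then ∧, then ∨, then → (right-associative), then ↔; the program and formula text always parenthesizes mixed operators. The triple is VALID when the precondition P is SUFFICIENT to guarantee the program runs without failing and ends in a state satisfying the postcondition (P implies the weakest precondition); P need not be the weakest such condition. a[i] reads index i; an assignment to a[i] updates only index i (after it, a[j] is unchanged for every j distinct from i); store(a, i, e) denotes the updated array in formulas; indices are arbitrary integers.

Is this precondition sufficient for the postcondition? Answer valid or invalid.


Working backward. After the program, the postcondition m + m > -7 must hold; in canonical form it is 2*m > -7.
Then branch requires 6*cnt > -9; else branch requires 2*m > -7.
Before the if: ((a[cnt] + cnt ≠ -7 ∨ 2*m ≠ 15) → 6*cnt > -9) ∧ ((¬(a[cnt] + cnt ≠ -7 ∨ 2*m ≠ 15)) → 2*m > -7)
Before m := cnt: ((a[cnt] + cnt ≠ -7 ∨ 2*cnt ≠ 15) → 6*cnt > -9) ∧ ((¬(a[cnt] + cnt ≠ -7 ∨ 2*cnt ≠ 15)) → 2*cnt > -7)
Before a[2] := 3*cnt + 3*cnt + 3: ((store(a, 2, 6*cnt + 3)[cnt] + cnt ≠ -7 ∨ 2*cnt ≠ 15) → 6*cnt > -9) ∧ ((¬(store(a, 2, 6*cnt + 3)[cnt] + cnt ≠ -7 ∨ 2*cnt ≠ 15)) → 2*cnt > -7)
The weakest precondition is ((store(a, 2, 6*cnt + 3)[cnt] + cnt ≠ -7 ∨ 2*cnt ≠ 15) → 6*cnt > -9) ∧ ((¬(store(a, 2, 6*cnt + 3)[cnt] + cnt ≠ -7 ∨ 2*cnt ≠ 15)) → 2*cnt > -7).
Check whether ((store(a, 2, 6*cnt + 3)[cnt] + cnt ≠ -7 ∨ 2*cnt ≠ 15) → 6*cnt > -5) ∧ ((¬(store(a, 2, 6*cnt + 3)[cnt] + cnt ≠ -7 ∨ 2*cnt ≠ 15)) → 2*cnt > -7) implies it.
Every state satisfying the precondition satisfies the weakest precondition: the implication holds.
Answer: valid


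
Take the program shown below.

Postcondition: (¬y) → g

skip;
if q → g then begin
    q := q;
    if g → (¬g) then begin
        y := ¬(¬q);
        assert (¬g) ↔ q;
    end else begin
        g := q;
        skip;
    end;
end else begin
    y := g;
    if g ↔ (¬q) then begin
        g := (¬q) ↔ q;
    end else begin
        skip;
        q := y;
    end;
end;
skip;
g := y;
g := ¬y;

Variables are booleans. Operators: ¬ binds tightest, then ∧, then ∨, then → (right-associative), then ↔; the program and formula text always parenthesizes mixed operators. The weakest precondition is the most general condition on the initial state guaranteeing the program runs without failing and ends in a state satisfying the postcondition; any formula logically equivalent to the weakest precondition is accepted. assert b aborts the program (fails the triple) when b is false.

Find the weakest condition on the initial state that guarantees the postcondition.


Working backward. After the program, (¬y) → g must hold.
Before g := ¬y: true
Before g := y: true
Before skip: true
Then branch requires (g → (¬g)) → ((¬g) ↔ q); else branch requires true.
Before the if: (q → g) → ((g → (¬g)) → ((¬g) ↔ q))
Before skip: (q → g) → ((g → (¬g)) → ((¬g) ↔ q))
Answer: WP = (q → g) → ((g → (¬g)) → ((¬g) ↔ q))


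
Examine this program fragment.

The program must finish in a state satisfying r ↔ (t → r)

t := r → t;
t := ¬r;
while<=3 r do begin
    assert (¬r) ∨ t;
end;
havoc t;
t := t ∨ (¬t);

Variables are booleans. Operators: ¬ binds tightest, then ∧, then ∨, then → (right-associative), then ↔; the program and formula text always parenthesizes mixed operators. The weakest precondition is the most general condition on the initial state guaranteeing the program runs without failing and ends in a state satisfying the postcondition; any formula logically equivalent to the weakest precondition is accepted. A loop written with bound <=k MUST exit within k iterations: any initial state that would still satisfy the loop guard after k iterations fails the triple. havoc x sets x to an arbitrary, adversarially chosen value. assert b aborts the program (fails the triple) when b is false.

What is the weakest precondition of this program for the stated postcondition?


Working backward. After the program, r ↔ (t → r) must hold.
Before t := t ∨ (¬t): true
Before havoc t: true
Before the loop (bound <=3), unroll the exhaustion recursion (WP_0 = exit-now case; WP_j = one more guarded iteration, up to j = 3):
  WP_0: ¬r
  WP_1: r → (((¬r) ∨ t) ∧ (¬r))
  WP_2: r → (((¬r) ∨ t) ∧ (r → (((¬r) ∨ t) ∧ (¬r))))
  WP_3: r → (((¬r) ∨ t) ∧ (r → (((¬r) ∨ t) ∧ (r → (((¬r) ∨ t) ∧ (¬r))))))
So before the loop: r → (((¬r) ∨ t) ∧ (r → (((¬r) ∨ t) ∧ (r → (((¬r) ∨ t) ∧ (¬r))))))
Before t := ¬r: r → ((¬r) ∧ (r → ((¬r) ∧ (r → (¬r)))))
Before t := r → t: r → ((¬r) ∧ (r → ((¬r) ∧ (r → (¬r)))))
Answer: WP = r → ((¬r) ∧ (r → ((¬r) ∧ (r → (¬r)))))


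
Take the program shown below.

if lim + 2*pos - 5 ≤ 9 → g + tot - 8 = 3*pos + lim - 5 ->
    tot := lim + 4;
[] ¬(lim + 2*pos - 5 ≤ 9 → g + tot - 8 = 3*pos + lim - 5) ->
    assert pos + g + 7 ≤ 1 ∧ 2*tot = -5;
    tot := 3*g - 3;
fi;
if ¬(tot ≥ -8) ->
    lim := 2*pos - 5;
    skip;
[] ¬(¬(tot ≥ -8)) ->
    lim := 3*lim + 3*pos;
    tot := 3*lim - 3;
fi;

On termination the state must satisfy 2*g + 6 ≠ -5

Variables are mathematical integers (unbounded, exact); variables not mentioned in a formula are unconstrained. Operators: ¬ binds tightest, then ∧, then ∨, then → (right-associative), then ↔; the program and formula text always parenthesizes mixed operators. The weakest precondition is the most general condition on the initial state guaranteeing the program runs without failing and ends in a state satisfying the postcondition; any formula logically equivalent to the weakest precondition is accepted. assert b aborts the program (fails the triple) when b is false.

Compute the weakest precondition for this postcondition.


Working backward. After the program, the postcondition 2*g + 6 ≠ -5 must hold; in canonical form it is 2*g ≠ -11.
Then branch requires 2*g ≠ -11; else branch requires 2*g ≠ -11.
Before the if: ((¬(tot ≥ -8)) → 2*g ≠ -11) ∧ (tot ≥ -8 → 2*g ≠ -11)
Then branch requires ((¬(lim ≥ -12)) → 2*g ≠ -11) ∧ (lim ≥ -12 → 2*g ≠ -11); else branch requires g + pos ≤ -6 ∧ 2*tot = -5 ∧ ((¬(3*g ≥ -5)) → 2*g ≠ -11) ∧ (3*g ≥ -5 → 2*g ≠ -11).
Before the if: ((lim + 2*pos ≤ 14 → g + tot = lim + 3*pos + 3) → (((¬(lim ≥ -12)) → 2*g ≠ -11) ∧ (lim ≥ -12 → 2*g ≠ -11))) ∧ ((¬(lim + 2*pos ≤ 14 → g + tot = lim + 3*pos + 3)) → (g + pos ≤ -6 ∧ 2*tot = -5 ∧ ((¬(3*g ≥ -5)) → 2*g ≠ -11) ∧ (3*g ≥ -5 → 2*g ≠ -11)))
Answer: WP = ((lim + 2*pos ≤ 14 → g + tot = lim + 3*pos + 3) → (((¬(lim ≥ -12)) → 2*g ≠ -11) ∧ (lim ≥ -12 → 2*g ≠ -11))) ∧ ((¬(lim + 2*pos ≤ 14 → g + tot = lim + 3*pos + 3)) → (g + pos ≤ -6 ∧ 2*tot = -5 ∧ ((¬(3*g ≥ -5)) → 2*g ≠ -11) ∧ (3*g ≥ -5 → 2*g ≠ -11)))


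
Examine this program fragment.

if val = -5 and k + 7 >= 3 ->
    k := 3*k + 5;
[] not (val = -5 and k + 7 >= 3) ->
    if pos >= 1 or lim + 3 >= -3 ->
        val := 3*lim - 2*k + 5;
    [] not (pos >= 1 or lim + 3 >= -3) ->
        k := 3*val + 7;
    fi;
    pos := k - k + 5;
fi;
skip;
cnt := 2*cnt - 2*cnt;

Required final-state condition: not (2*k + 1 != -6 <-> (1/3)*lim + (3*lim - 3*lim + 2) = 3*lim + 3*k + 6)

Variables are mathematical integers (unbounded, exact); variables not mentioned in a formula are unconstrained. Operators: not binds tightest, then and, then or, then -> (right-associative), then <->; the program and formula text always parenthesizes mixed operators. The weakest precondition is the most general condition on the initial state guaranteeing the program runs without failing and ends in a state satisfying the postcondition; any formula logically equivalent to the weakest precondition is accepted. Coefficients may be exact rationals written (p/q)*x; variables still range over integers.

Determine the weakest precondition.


Working backward. After the program, the postcondition not (2*k + 1 != -6 <-> (1/3)*lim + (3*lim - 3*lim + 2) = 3*lim + 3*k + 6) must hold; in canonical form it is not (2*k != -7 <-> 3*k + (8/3)*lim = -4).
Before cnt := 2*cnt - 2*cnt: not (2*k != -7 <-> 3*k + (8/3)*lim = -4)
Before skip: not (2*k != -7 <-> 3*k + (8/3)*lim = -4)
Then branch requires not (6*k != -17 <-> 9*k + (8/3)*lim = -19); else branch requires ((pos >= 1 or lim >= -6) -> (not (2*k != -7 <-> 3*k + (8/3)*lim = -4))) and ((not (pos >= 1 or lim >= -6)) -> (not (6*val != -21 <-> (8/3)*lim + 9*val = -25))).
Before the if: ((val = -5 and k >= -4) -> (not (6*k != -17 <-> 9*k + (8/3)*lim = -19))) and ((not (val = -5 and k >= -4)) -> (((pos >= 1 or lim >= -6) -> (not (2*k != -7 <-> 3*k + (8/3)*lim = -4))) and ((not (pos >= 1 or lim >= -6)) -> (not (6*val != -21 <-> (8/3)*lim + 9*val = -25)))))
Answer: WP = ((val = -5 and k >= -4) -> (not (6*k != -17 <-> 9*k + (8/3)*lim = -19))) and ((not (val = -5 and k >= -4)) -> (((pos >= 1 or lim >= -6) -> (not (2*k != -7 <-> 3*k + (8/3)*lim = -4))) and ((not (pos >= 1 or lim >= -6)) -> (not (6*val != -21 <-> (8/3)*lim + 9*val = -25)))))


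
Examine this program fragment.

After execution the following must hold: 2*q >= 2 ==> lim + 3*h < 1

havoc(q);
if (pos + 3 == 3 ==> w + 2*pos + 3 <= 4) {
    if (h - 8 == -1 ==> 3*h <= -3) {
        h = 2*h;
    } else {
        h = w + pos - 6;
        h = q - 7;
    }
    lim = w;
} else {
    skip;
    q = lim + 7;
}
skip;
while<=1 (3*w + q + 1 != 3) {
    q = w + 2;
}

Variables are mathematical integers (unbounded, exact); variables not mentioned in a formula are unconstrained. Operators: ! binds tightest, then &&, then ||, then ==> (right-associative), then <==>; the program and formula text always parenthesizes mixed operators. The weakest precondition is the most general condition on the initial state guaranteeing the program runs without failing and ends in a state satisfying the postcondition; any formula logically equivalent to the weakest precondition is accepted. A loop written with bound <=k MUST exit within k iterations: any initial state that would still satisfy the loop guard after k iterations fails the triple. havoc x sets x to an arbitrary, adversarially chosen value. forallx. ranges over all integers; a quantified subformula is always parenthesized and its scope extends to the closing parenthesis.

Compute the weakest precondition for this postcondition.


Working backward. After the program, the postcondition 2*q >= 2 ==> lim + 3*h < 1 must hold; in canonical form it is 2*q >= 2 ==> 3*h + lim < 1.
Before the loop (bound <=1), unroll the exhaustion recursion (WP_0 = exit-now case; WP_j = one more guarded iteration, up to j = 1):
  WP_0: (!(q + 3*w != 2)) && (2*q >= 2 ==> 3*h + lim < 1)
  WP_1: (q + 3*w != 2 ==> ((!(4*w != 0)) && (2*w >= -2 ==> 3*h + lim < 1))) && ((!(q + 3*w != 2)) ==> (2*q >= 2 ==> 3*h + lim < 1))
So before the loop: (q + 3*w != 2 ==> ((!(4*w != 0)) && (2*w >= -2 ==> 3*h + lim < 1))) && ((!(q + 3*w != 2)) ==> (2*q >= 2 ==> 3*h + lim < 1))
Before skip: (q + 3*w != 2 ==> ((!(4*w != 0)) && (2*w >= -2 ==> 3*h + lim < 1))) && ((!(q + 3*w != 2)) ==> (2*q >= 2 ==> 3*h + lim < 1))
Then branch requires ((h == 7 ==> 3*h <= -3) ==> ((q + 3*w != 2 ==> ((!(4*w != 0)) && (2*w >= -2 ==> 6*h + w < 1))) && ((!(q + 3*w != 2)) ==> (2*q >= 2 ==> 6*h + w < 1)))) && ((!(h == 7 ==> 3*h <= -3)) ==> ((q + 3*w != 2 ==> ((!(4*w != 0)) && (2*w >= -2 ==> 3*q + w < 22))) && ((!(q + 3*w != 2)) ==> (2*q >= 2 ==> 3*q + w < 22)))); else branch requires (lim + 3*w != -5 ==> ((!(4*w != 0)) && (2*w >= -2 ==> 3*h + lim < 1))) && ((!(lim + 3*w != -5)) ==> (2*lim >= -12 ==> 3*h + lim < 1)).
Before the if: ((pos == 0 ==> 2*pos + w <= 1) ==> (((h == 7 ==> 3*h <= -3) ==> ((q + 3*w != 2 ==> ((!(4*w != 0)) && (2*w >= -2 ==> 6*h + w < 1))) && ((!(q + 3*w != 2)) ==> (2*q >= 2 ==> 6*h + w < 1)))) && ((!(h == 7 ==> 3*h <= -3)) ==> ((q + 3*w != 2 ==> ((!(4*w != 0)) && (2*w >= -2 ==> 3*q + w < 22))) && ((!(q + 3*w != 2)) ==> (2*q >= 2 ==> 3*q + w < 22)))))) && ((!(pos == 0 ==> 2*pos + w <= 1)) ==> ((lim + 3*w != -5 ==> ((!(4*w != 0)) && (2*w >= -2 ==> 3*h + lim < 1))) && ((!(lim + 3*w != -5)) ==> (2*lim >= -12 ==> 3*h + lim < 1))))
Before havoc q: forall q_1. (((pos == 0 ==> 2*pos + w <= 1) ==> (((h == 7 ==> 3*h <= -3) ==> ((q_1 + 3*w != 2 ==> ((!(4*w != 0)) && (2*w >= -2 ==> 6*h + w < 1))) && ((!(q_1 + 3*w != 2)) ==> (2*q_1 >= 2 ==> 6*h + w < 1)))) && ((!(h == 7 ==> 3*h <= -3)) ==> ((q_1 + 3*w != 2 ==> ((!(4*w != 0)) && (2*w >= -2 ==> 3*q_1 + w < 22))) && ((!(q_1 + 3*w != 2)) ==> (2*q_1 >= 2 ==> 3*q_1 + w < 22)))))) && ((!(pos == 0 ==> 2*pos + w <= 1)) ==> ((lim + 3*w != -5 ==> ((!(4*w != 0)) && (2*w >= -2 ==> 3*h + lim < 1))) && ((!(lim + 3*w != -5)) ==> (2*lim >= -12 ==> 3*h + lim < 1)))))
Answer: WP = forall q_1. (((pos == 0 ==> 2*pos + w <= 1) ==> (((h == 7 ==> 3*h <= -3) ==> ((q_1 + 3*w != 2 ==> ((!(4*w != 0)) && (2*w >= -2 ==> 6*h + w < 1))) && ((!(q_1 + 3*w != 2)) ==> (2*q_1 >= 2 ==> 6*h + w < 1)))) && ((!(h == 7 ==> 3*h <= -3)) ==> ((q_1 + 3*w != 2 ==> ((!(4*w != 0)) && (2*w >= -2 ==> 3*q_1 + w < 22))) && ((!(q_1 + 3*w != 2)) ==> (2*q_1 >= 2 ==> 3*q_1 + w < 22)))))) && ((!(pos == 0 ==> 2*pos + w <= 1)) ==> ((lim + 3*w != -5 ==> ((!(4*w != 0)) && (2*w >= -2 ==> 3*h + lim < 1))) && ((!(lim + 3*w != -5)) ==> (2*lim >= -12 ==> 3*h + lim < 1)))))


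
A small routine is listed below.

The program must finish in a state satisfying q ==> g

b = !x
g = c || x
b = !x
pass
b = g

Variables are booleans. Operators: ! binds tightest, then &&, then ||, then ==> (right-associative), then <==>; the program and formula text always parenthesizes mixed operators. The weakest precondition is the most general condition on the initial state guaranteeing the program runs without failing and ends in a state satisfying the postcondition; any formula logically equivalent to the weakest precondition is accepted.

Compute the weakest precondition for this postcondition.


Working backward. After the program, q ==> g must hold.
Before b := g: q ==> g
Before skip: q ==> g
Before b := !x: q ==> g
Before g := c || x: q ==> (c || x)
Before b := !x: q ==> (c || x)
Answer: WP = q ==> (c || x)


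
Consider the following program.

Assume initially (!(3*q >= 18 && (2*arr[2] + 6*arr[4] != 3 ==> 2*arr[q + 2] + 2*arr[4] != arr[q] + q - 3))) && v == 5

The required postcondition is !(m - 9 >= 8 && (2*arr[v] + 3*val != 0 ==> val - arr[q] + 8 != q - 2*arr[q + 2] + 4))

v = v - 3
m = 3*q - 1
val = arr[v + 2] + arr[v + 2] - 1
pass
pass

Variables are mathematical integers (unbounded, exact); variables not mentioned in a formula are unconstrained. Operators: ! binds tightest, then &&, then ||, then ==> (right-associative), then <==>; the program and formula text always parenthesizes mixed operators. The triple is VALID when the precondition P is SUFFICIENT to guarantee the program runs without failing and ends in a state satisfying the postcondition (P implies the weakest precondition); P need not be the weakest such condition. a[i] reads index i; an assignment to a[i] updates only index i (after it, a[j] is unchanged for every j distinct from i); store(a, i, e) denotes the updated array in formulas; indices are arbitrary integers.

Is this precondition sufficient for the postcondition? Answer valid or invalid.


Working backward. After the program, the postcondition !(m - 9 >= 8 && (2*arr[v] + 3*val != 0 ==> val - arr[q] + 8 != q - 2*arr[q + 2] + 4)) must hold; in canonical form it is !(m >= 17 && (2*arr[v] + 3*val != 0 ==> 2*arr[q + 2] + val != arr[q] + q - 4)).
Before skip: !(m >= 17 && (2*arr[v] + 3*val != 0 ==> 2*arr[q + 2] + val != arr[q] + q - 4))
Before skip: !(m >= 17 && (2*arr[v] + 3*val != 0 ==> 2*arr[q + 2] + val != arr[q] + q - 4))
Before val := arr[v + 2] + arr[v + 2] - 1: !(m >= 17 && (6*arr[v + 2] + 2*arr[v] != 3 ==> 2*arr[q + 2] + 2*arr[v + 2] != arr[q] + q - 3))
Before m := 3*q - 1: !(3*q >= 18 && (6*arr[v + 2] + 2*arr[v] != 3 ==> 2*arr[q + 2] + 2*arr[v + 2] != arr[q] + q - 3))
Before v := v - 3: !(3*q >= 18 && (6*arr[v - 1] + 2*arr[v - 3] != 3 ==> 2*arr[q + 2] + 2*arr[v - 1] != arr[q] + q - 3))
The weakest precondition is !(3*q >= 18 && (6*arr[v - 1] + 2*arr[v - 3] != 3 ==> 2*arr[q + 2] + 2*arr[v - 1] != arr[q] + q - 3)).
Check whether (!(3*q >= 18 && (2*arr[2] + 6*arr[4] != 3 ==> 2*arr[q + 2] + 2*arr[4] != arr[q] + q - 3))) && v == 5 implies it.
Every state satisfying the precondition satisfies the weakest precondition: the implication holds.
Answer: valid


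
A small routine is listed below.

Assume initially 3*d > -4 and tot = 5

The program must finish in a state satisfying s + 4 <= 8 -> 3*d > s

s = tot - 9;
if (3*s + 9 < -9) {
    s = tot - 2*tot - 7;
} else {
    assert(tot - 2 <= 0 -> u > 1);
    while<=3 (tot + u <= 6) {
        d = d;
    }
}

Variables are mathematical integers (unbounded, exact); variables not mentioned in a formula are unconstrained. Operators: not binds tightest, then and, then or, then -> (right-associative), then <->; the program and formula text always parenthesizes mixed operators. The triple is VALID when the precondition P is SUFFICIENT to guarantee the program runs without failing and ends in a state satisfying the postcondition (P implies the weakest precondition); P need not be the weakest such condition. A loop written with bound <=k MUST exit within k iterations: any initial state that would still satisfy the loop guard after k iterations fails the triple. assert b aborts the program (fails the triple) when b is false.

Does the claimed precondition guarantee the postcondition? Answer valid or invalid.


Working backward. After the program, the postcondition s + 4 <= 8 -> 3*d > s must hold; in canonical form it is s <= 4 -> 3*d > s.
Then branch requires tot >= -11 -> 3*d + tot > -7; else branch requires (tot <= 2 -> u > 1) and (tot + u <= 6 -> ((tot + u <= 6 -> ((tot + u <= 6 -> ((not (tot + u <= 6)) and (s <= 4 -> 3*d > s))) and ((not (tot + u <= 6)) -> (s <= 4 -> 3*d > s)))) and ((not (tot + u <= 6)) -> (s <= 4 -> 3*d > s)))) and ((not (tot + u <= 6)) -> (s <= 4 -> 3*d > s)).
Before the if: (3*s < -18 -> (tot >= -11 -> 3*d + tot > -7)) and ((not (3*s < -18)) -> ((tot <= 2 -> u > 1) and (tot + u <= 6 -> ((tot + u <= 6 -> ((tot + u <= 6 -> ((not (tot + u <= 6)) and (s <= 4 -> 3*d > s))) and ((not (tot + u <= 6)) -> (s <= 4 -> 3*d > s)))) and ((not (tot + u <= 6)) -> (s <= 4 -> 3*d > s)))) and ((not (tot + u <= 6)) -> (s <= 4 -> 3*d > s))))
Before s := tot - 9: (3*tot < 9 -> (tot >= -11 -> 3*d + tot > -7)) and ((not (3*tot < 9)) -> ((tot <= 2 -> u > 1) and (tot + u <= 6 -> ((tot + u <= 6 -> ((tot + u <= 6 -> ((not (tot + u <= 6)) and (tot <= 13 -> 3*d > tot - 9))) and ((not (tot + u <= 6)) -> (tot <= 13 -> 3*d > tot - 9)))) and ((not (tot + u <= 6)) -> (tot <= 13 -> 3*d > tot - 9)))) and ((not (tot + u <= 6)) -> (tot <= 13 -> 3*d > tot - 9))))
The weakest precondition is (3*tot < 9 -> (tot >= -11 -> 3*d + tot > -7)) and ((not (3*tot < 9)) -> ((tot <= 2 -> u > 1) and (tot + u <= 6 -> ((tot + u <= 6 -> ((tot + u <= 6 -> ((not (tot + u <= 6)) and (tot <= 13 -> 3*d > tot - 9))) and ((not (tot + u <= 6)) -> (tot <= 13 -> 3*d > tot - 9)))) and ((not (tot + u <= 6)) -> (tot <= 13 -> 3*d > tot - 9)))) and ((not (tot + u <= 6)) -> (tot <= 13 -> 3*d > tot - 9)))).
Check whether 3*d > -4 and tot = 5 implies it.
Countermodel: at the initial state d = -1, tot = 5, u = 1, the precondition holds but the weakest precondition fails.
Answer: invalid


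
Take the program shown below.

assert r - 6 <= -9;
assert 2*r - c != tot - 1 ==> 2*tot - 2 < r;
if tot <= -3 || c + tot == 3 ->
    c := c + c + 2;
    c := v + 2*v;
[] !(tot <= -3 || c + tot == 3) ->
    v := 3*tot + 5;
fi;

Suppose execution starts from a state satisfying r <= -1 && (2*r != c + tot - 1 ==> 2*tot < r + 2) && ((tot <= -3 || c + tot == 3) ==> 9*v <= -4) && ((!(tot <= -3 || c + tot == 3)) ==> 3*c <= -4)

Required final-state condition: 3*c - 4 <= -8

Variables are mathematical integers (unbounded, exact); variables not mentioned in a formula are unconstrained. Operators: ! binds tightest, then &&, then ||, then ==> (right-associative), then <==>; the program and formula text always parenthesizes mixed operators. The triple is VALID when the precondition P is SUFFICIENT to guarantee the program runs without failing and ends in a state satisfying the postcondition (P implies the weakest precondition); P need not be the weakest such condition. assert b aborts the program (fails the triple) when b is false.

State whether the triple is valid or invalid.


Working backward. After the program, the postcondition 3*c - 4 <= -8 must hold; in canonical form it is 3*c <= -4.
Then branch requires 9*v <= -4; else branch requires 3*c <= -4.
Before the if: ((tot <= -3 || c + tot == 3) ==> 9*v <= -4) && ((!(tot <= -3 || c + tot == 3)) ==> 3*c <= -4)
Before assert 2*r - c != tot - 1 ==> 2*tot - 2 < r: (2*r != c + tot - 1 ==> 2*tot < r + 2) && ((tot <= -3 || c + tot == 3) ==> 9*v <= -4) && ((!(tot <= -3 || c + tot == 3)) ==> 3*c <= -4)
Before assert r - 6 <= -9: r <= -3 && (2*r != c + tot - 1 ==> 2*tot < r + 2) && ((tot <= -3 || c + tot == 3) ==> 9*v <= -4) && ((!(tot <= -3 || c + tot == 3)) ==> 3*c <= -4)
The weakest precondition is r <= -3 && (2*r != c + tot - 1 ==> 2*tot < r + 2) && ((tot <= -3 || c + tot == 3) ==> 9*v <= -4) && ((!(tot <= -3 || c + tot == 3)) ==> 3*c <= -4).
Check whether r <= -1 && (2*r != c + tot - 1 ==> 2*tot < r + 2) && ((tot <= -3 || c + tot == 3) ==> 9*v <= -4) && ((!(tot <= -3 || c + tot == 3)) ==> 3*c <= -4) implies it.
Countermodel: at the initial state c = 3, r = -1, tot = 0, v = -1, the precondition holds but the weakest precondition fails.
Answer: invalid


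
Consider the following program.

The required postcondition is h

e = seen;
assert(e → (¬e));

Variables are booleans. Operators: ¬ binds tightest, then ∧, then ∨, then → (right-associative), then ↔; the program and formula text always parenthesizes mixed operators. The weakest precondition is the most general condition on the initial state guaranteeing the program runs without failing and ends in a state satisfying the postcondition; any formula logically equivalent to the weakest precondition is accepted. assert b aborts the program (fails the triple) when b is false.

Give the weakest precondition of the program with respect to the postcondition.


Working backward. After the program, h must hold.
Before assert e → (¬e): (e → (¬e)) ∧ h
Before e := seen: (seen → (¬seen)) ∧ h
Answer: WP = (seen → (¬seen)) ∧ h


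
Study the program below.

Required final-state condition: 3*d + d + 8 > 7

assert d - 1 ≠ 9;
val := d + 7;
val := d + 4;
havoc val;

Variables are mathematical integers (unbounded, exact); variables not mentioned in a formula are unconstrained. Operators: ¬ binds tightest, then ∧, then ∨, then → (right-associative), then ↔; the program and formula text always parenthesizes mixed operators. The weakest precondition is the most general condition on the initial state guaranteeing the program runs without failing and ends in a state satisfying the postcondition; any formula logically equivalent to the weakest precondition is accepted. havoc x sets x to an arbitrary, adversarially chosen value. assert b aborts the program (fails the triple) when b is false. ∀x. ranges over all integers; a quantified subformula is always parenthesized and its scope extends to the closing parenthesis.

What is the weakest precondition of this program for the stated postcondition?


Working backward. After the program, the postcondition 3*d + d + 8 > 7 must hold; in canonical form it is 4*d > -1.
Before havoc val: 4*d > -1
Before val := d + 4: 4*d > -1
Before val := d + 7: 4*d > -1
Before assert d - 1 ≠ 9: d ≠ 10 ∧ 4*d > -1
Answer: WP = d ≠ 10 ∧ 4*d > -1


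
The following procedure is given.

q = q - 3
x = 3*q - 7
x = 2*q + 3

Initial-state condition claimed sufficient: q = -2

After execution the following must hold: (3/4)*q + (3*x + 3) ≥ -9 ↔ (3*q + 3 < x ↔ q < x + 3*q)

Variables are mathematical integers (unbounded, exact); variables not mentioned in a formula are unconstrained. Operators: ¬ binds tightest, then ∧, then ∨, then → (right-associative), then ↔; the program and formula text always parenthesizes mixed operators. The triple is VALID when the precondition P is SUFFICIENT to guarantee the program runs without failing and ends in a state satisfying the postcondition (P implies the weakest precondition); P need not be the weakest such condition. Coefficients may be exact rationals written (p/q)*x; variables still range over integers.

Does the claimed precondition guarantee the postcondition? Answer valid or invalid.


Working backward. After the program, the postcondition (3/4)*q + (3*x + 3) ≥ -9 ↔ (3*q + 3 < x ↔ q < x + 3*q) must hold; in canonical form it is (3/4)*q + 3*x ≥ -12 ↔ (3*q < x - 3 ↔ 2*q + x > 0).
Before x := 2*q + 3: (27/4)*q ≥ -21 ↔ (q < 0 ↔ 4*q > -3)
Before x := 3*q - 7: (27/4)*q ≥ -21 ↔ (q < 0 ↔ 4*q > -3)
Before q := q - 3: (27/4)*q ≥ -3/4 ↔ (q < 3 ↔ 4*q > 9)
The weakest precondition is (27/4)*q ≥ -3/4 ↔ (q < 3 ↔ 4*q > 9).
Check whether q = -2 implies it.
Every state satisfying the precondition satisfies the weakest precondition: the implication holds.
Answer: valid


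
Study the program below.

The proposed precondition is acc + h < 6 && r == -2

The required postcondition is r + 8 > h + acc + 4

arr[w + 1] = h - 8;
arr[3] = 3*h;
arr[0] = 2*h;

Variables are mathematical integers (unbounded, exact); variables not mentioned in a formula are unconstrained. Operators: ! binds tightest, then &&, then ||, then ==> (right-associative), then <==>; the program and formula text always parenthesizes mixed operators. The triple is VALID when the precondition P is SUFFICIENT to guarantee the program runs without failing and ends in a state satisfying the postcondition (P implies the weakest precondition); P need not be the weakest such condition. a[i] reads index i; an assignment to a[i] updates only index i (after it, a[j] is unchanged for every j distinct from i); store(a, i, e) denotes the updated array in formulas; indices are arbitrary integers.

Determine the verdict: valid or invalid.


Working backward. After the program, the postcondition r + 8 > h + acc + 4 must hold; in canonical form it is r > acc + h - 4.
Before arr[0] := 2*h: r > acc + h - 4
Before arr[3] := 3*h: r > acc + h - 4
Before arr[w + 1] := h - 8: r > acc + h - 4
The weakest precondition is r > acc + h - 4.
Check whether acc + h < 6 && r == -2 implies it.
Countermodel: at the initial state acc = 2, h = 0, r = -2, the precondition holds but the weakest precondition fails.
Answer: invalid


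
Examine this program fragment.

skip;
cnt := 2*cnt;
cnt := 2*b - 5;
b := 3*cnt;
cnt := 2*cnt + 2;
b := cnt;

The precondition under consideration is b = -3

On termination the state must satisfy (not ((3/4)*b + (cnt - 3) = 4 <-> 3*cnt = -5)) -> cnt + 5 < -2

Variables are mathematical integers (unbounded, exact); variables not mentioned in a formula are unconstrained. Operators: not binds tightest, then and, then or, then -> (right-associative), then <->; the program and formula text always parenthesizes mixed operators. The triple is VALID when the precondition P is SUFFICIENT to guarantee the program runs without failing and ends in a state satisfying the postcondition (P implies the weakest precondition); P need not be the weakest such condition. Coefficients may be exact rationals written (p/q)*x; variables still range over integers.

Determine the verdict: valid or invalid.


Working backward. After the program, the postcondition (not ((3/4)*b + (cnt - 3) = 4 <-> 3*cnt = -5)) -> cnt + 5 < -2 must hold; in canonical form it is (not ((3/4)*b + cnt = 7 <-> 3*cnt = -5)) -> cnt < -7.
Before b := cnt: (not ((7/4)*cnt = 7 <-> 3*cnt = -5)) -> cnt < -7
Before cnt := 2*cnt + 2: (not ((7/2)*cnt = 7/2 <-> 6*cnt = -11)) -> 2*cnt < -9
Before b := 3*cnt: (not ((7/2)*cnt = 7/2 <-> 6*cnt = -11)) -> 2*cnt < -9
Before cnt := 2*b - 5: (not (7*b = 21 <-> 12*b = 19)) -> 4*b < 1
Before cnt := 2*cnt: (not (7*b = 21 <-> 12*b = 19)) -> 4*b < 1
Before skip: (not (7*b = 21 <-> 12*b = 19)) -> 4*b < 1
The weakest precondition is (not (7*b = 21 <-> 12*b = 19)) -> 4*b < 1.
Check whether b = -3 implies it.
Every state satisfying the precondition satisfies the weakest precondition: the implication holds.
Answer: valid
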